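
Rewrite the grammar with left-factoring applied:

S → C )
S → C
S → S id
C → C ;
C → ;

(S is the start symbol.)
S → C S'
S' → )
S' → ε
S → S id
C → C ;
C → ;

Left-factoring transforms A → αβ₁ | αβ₂ into A → αA' and A' → β₁ | β₂
(α is the longest common prefix among the alternatives). Repeat until
no nonterminal has two alternatives with a common prefix.

Round 1: S has alternatives sharing prefix 'C'. Introduce S': S → C S'
  Add: S' → )
  Add: S' → ε

No remaining common prefixes — done.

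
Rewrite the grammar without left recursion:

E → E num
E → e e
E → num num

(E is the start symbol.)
E is directly left-recursive. The standard transformation for
  A → A α₁ | ... | A α_m | β₁ | ... | β_n
is
  A  → β₁ A' | ... | β_n A'
  A' → α₁ A' | ... | α_m A' | ε

E → e e becomes E → e e E'
E → num num becomes E → num num E'
E → E num becomes E' → num E'
Add E' → ε

Resulting grammar:
E → e e E'
E → num num E'
E' → num E'
E' → ε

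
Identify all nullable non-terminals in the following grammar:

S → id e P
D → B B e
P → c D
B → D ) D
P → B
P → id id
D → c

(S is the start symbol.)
A non-terminal is nullable if it can derive ε (the empty string): either it has an ε-production, or it has a production whose right-hand side consists entirely of nullable non-terminals.

There are no ε-productions, so no non-terminal can derive ε.
No non-terminals are nullable.

Answer: None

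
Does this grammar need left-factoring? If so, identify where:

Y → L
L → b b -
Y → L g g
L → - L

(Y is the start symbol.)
Left-factoring is needed when two productions for the same non-terminal
share a common prefix on the right-hand side.

Productions for Y:
  Y → L
  Y → L g g
Productions for L:
  L → b b -
  L → - L

Found common prefix 'L' in productions for Y

Answer: Yes, Y has productions with common prefix 'L'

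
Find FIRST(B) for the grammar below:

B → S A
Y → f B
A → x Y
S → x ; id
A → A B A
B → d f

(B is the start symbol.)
To compute FIRST(B), examine every production with B on the left-hand side, reading each right-hand side left to right until a non-nullable symbol is reached.

FIRST sets of the other non-terminals involved (by the same procedure, iterated to a fixed point):
  FIRST(S) = { 'x' }

From B → S A:
  - S is a non-terminal: add FIRST(S) \ {ε} = { 'x' }
    S is not nullable, so stop
From B → d f:
  - d is a terminal: add 'd' and stop

Collecting: FIRST(B) = { 'd', 'x' }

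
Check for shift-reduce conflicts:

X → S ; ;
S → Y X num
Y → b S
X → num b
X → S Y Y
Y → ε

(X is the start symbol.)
Augment with X' → X and build the canonical LR(0) collection (I0 = CLOSURE({[X' → . X]}), then GOTO on every symbol after a dot until no new states appear). It has 14 states:
  I0: { [S → . Y X num], [X → . S ; ;], [X → . S Y Y], [X → . num b], [X' → . X], [Y → . b S], [Y → .] }  — shift, reduce
  I1: { [X → S . ; ;], [X → S . Y Y], [Y → . b S], [Y → .] }  — shift, reduce
  I2: { [X' → X .] }  — accept
  I3: { [S → . Y X num], [S → Y . X num], [X → . S ; ;], [X → . S Y Y], [X → . num b], [Y → . b S], [Y → .] }  — shift, reduce
  I4: { [S → . Y X num], [Y → . b S], [Y → .], [Y → b . S] }  — shift, reduce
  I5: { [X → num . b] }  — shift
  I6: { [X → num b .] }  — reduce
  I7: { [Y → b S .] }  — reduce
  I8: { [S → Y X . num] }  — shift
  I9: { [S → Y X num .] }  — reduce
  I10: { [X → S ; . ;] }  — shift
  I11: { [X → S Y . Y], [Y → . b S], [Y → .] }  — shift, reduce
  I12: { [X → S Y Y .] }  — reduce
  I13: { [X → S ; ; .] }  — reduce

I0 contains reduce item [Y → .] and shift items [X → . num b], [Y → . b S] — shift-reduce conflict.
I1 contains reduce item [Y → .] and shift items [X → S . ; ;], [Y → . b S] — shift-reduce conflict.
I3 contains reduce item [Y → .] and shift items [X → . num b], [Y → . b S] — shift-reduce conflict.
I4 contains reduce item [Y → .] and shift item [Y → . b S] — shift-reduce conflict.
I11 contains reduce item [Y → .] and shift item [Y → . b S] — shift-reduce conflict.

Answer: Yes — I0: [Y → .] vs [X → . num b]; I1: [Y → .] vs [X → S . ; ;]; I3: [Y → .] vs [X → . num b]; I4: [Y → .] vs [Y → . b S]; I11: [Y → .] vs [Y → . b S]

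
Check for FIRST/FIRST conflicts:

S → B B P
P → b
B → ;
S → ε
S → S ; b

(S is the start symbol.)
FIRST sets of the non-terminals at (or reachable through a nullable prefix from) the front of some alternative:
  FIRST(B) = { ';' }
  FIRST(S) = { ';', ε }

Productions for S:
  S → B B P: FIRST = { ';' }
  S → ε: FIRST = { ε }
  S → S ; b: FIRST = { ';' }
P, B have only one production, so no FIRST/FIRST conflict is possible there.

Conflict for S: S → B B P and S → S ; b
  Overlap: { ';' }

Answer: Yes. S → B B P / S → S ';' b on { ';' }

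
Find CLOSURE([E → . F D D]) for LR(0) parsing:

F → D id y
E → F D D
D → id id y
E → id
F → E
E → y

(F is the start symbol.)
To compute CLOSURE, for each item [A → α.Bβ] where B is a non-terminal, add [B → .γ] for all productions B → γ; repeat for the newly added items until nothing changes.

Start with: [E → . F D D]
  [E → . F D D] has the dot before F: add [F → . D id y], [F → . E]
  [F → . D id y] has the dot before D: add [D → . id id y]
  [F → . E] has the dot before E: add [E → . id], [E → . y]
No further items can be added.

CLOSURE = { [D → . id id y], [E → . F D D], [E → . id], [E → . y], [F → . D id y], [F → . E] }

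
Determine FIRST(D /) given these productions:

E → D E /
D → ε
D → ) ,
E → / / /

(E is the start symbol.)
{ ')', '/' }

FIRST sets of the non-terminals involved (from the grammar, by fixed-point iteration):
  FIRST(D) = { ')', ε }

To compute FIRST(D /), process the symbols left to right:
Symbol D is a non-terminal. Add FIRST(D) \ {ε} = { ')' }
D is nullable (ε ∈ FIRST(D)), continue to the next symbol.
Symbol / is a terminal. Add '/' and stop.
FIRST(D /) = { ')', '/' }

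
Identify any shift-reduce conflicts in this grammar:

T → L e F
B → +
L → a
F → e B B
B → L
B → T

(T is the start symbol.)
Yes — I9: [B → L .] vs [T → L . e F]

A shift-reduce conflict occurs when an LR(0) state has both:
  - a complete (reduce) item [A → α .] (dot at the end), and
  - a shift item [B → β . c γ] (dot before a terminal).

Augment with T' → T and build the canonical LR(0) collection (I0 = CLOSURE({[T' → . T]}), then GOTO on every symbol after a dot until no new states appear). It has 12 states:
  I0: { [L → . a], [T → . L e F], [T' → . T] }  — shift
  I1: { [T → L . e F] }  — shift
  I2: { [T' → T .] }  — accept
  I3: { [L → a .] }  — reduce
  I4: { [F → . e B B], [T → L e . F] }  — shift
  I5: { [T → L e F .] }  — reduce
  I6: { [B → . +], [B → . L], [B → . T], [F → e . B B], [L → . a], [T → . L e F] }  — shift
  I7: { [B → + .] }  — reduce
  I8: { [B → . +], [B → . L], [B → . T], [F → e B . B], [L → . a], [T → . L e F] }  — shift
  I9: { [B → L .], [T → L . e F] }  — shift, reduce
  I10: { [B → T .] }  — reduce
  I11: { [F → e B B .] }  — reduce

I9 contains reduce item [B → L .] and shift item [T → L . e F] — shift-reduce conflict.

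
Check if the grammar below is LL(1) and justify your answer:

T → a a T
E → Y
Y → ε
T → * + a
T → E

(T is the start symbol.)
Yes, the grammar is LL(1).

A grammar is LL(1) if for each non-terminal N with multiple productions, the predict sets of those productions are pairwise disjoint, where PREDICT(N → α) = (FIRST(α) \ {ε}) ∪ (FOLLOW(N) if α ⇒* ε).

Relevant sets:
  FIRST(E) = { ε }
  FOLLOW(T) = { $ }

For T:
  PREDICT(T → a a T) = { 'a' }
  PREDICT(T → '*' '+' a) = { '*' }
  PREDICT(T → E) = { $ }
E, Y have a single production, so nothing to check there.

All predict sets are disjoint. The grammar IS LL(1).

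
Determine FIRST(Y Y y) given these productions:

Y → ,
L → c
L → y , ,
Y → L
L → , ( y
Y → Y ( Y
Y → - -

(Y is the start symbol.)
FIRST sets of the non-terminals involved (from the grammar, by fixed-point iteration):
  FIRST(Y) = { ',', '-', 'c', 'y' }

To compute FIRST(Y Y y), process the symbols left to right:
Symbol Y is a non-terminal. Add FIRST(Y) \ {ε} = { ',', '-', 'c', 'y' }
Y is not nullable (ε ∉ FIRST(Y)), so stop here.
FIRST(Y Y y) = { ',', '-', 'c', 'y' }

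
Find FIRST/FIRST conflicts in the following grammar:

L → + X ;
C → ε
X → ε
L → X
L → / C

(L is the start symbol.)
No FIRST/FIRST conflicts.

FIRST sets of the non-terminals at (or reachable through a nullable prefix from) the front of some alternative:
  FIRST(X) = { ε }

Productions for L:
  L → + X ;: FIRST = { '+' }
  L → X: FIRST = { ε }
  L → / C: FIRST = { '/' }
C, X have only one production, so no FIRST/FIRST conflict is possible there.

All alternatives of each non-terminal have pairwise disjoint FIRST sets.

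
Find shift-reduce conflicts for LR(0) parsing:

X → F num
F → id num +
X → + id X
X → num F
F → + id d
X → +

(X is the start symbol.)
Yes — I1: [X → + .] vs [F → + . id d]

Augment with X' → X and build the canonical LR(0) collection (I0 = CLOSURE({[X' → . X]}), then GOTO on every symbol after a dot until no new states appear). It has 15 states:
  I0: { [F → . + id d], [F → . id num +], [X → . + id X], [X → . +], [X → . F num], [X → . num F], [X' → . X] }  — shift
  I1: { [F → + . id d], [X → + . id X], [X → + .] }  — shift, reduce
  I2: { [X → F . num] }  — shift
  I3: { [X' → X .] }  — accept
  I4: { [F → id . num +] }  — shift
  I5: { [F → . + id d], [F → . id num +], [X → num . F] }  — shift
  I6: { [F → + . id d] }  — shift
  I7: { [X → num F .] }  — reduce
  I8: { [F → + id . d] }  — shift
  I9: { [F → + id d .] }  — reduce
  I10: { [F → id num . +] }  — shift
  I11: { [F → id num + .] }  — reduce
  I12: { [X → F num .] }  — reduce
  I13: { [F → + id . d], [F → . + id d], [F → . id num +], [X → + id . X], [X → . + id X], [X → . +], [X → . F num], [X → . num F] }  — shift
  I14: { [X → + id X .] }  — reduce

I1 contains reduce item [X → + .] and shift items [F → + . id d], [X → + . id X] — shift-reduce conflict.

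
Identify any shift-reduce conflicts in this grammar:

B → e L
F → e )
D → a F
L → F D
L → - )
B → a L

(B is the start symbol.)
No shift-reduce conflicts

Augment with B' → B and build the canonical LR(0) collection (I0 = CLOSURE({[B' → . B]}), then GOTO on every symbol after a dot until no new states appear). It has 14 states:
  I0: { [B → . a L], [B → . e L], [B' → . B] }  — shift
  I1: { [B' → B .] }  — accept
  I2: { [B → a . L], [F → . e )], [L → . - )], [L → . F D] }  — shift
  I3: { [B → e . L], [F → . e )], [L → . - )], [L → . F D] }  — shift
  I4: { [L → - . )] }  — shift
  I5: { [D → . a F], [L → F . D] }  — shift
  I6: { [B → e L .] }  — reduce
  I7: { [F → e . )] }  — shift
  I8: { [F → e ) .] }  — reduce
  I9: { [L → F D .] }  — reduce
  I10: { [D → a . F], [F → . e )] }  — shift
  I11: { [D → a F .] }  — reduce
  I12: { [L → - ) .] }  — reduce
  I13: { [B → a L .] }  — reduce

No state contains both a complete item and a shift item.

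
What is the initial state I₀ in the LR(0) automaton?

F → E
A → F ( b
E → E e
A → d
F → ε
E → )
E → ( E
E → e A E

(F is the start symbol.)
First, augment the grammar with F' → F
I₀ = CLOSURE({ [F' → . F] }):
  [F' → . F] has the dot before F: add [F → . E], [F → .]
  [F → . E] has the dot before E: add [E → . E e], [E → . )], [E → . ( E], [E → . e A E]
No further items can be added.

I₀ = { [E → . ( E], [E → . )], [E → . E e], [E → . e A E], [F → . E], [F → .], [F' → . F] }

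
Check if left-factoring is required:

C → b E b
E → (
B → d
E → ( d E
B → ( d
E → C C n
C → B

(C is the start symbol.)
Yes, E has productions with common prefix '('

Left-factoring is needed when two productions for the same non-terminal
share a common prefix on the right-hand side.

Productions for C:
  C → b E b
  C → B
Productions for E:
  E → (
  E → ( d E
  E → C C n
Productions for B:
  B → d
  B → ( d

Found common prefix '(' in productions for E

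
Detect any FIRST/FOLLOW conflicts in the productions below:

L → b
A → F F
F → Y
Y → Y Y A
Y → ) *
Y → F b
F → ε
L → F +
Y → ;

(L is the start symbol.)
Nullable non-terminals: A, F.
FIRST sets used below: FIRST(Y) = { ')', ';', 'b' }
A has a nullable alternative but only one production, so nothing to check.

F: nullable alternative(s) F → ε; FOLLOW(F) = { ')', '+', ';', 'b' }
  F → Y: FIRST \ {ε} = { ')', ';', 'b' } — overlaps FOLLOW(F) on { ')', ';', 'b' }: CONFLICT
  F → ε: FIRST \ {ε} = { } — this is the only nullable alternative, skip

L, Y have no nullable alternative, so no FIRST/FOLLOW check is needed there.

So the grammar has 1 FIRST/FOLLOW conflict (marked CONFLICT above).

Answer: Yes. F → Y with FOLLOW(F) on { ')', ';', 'b' }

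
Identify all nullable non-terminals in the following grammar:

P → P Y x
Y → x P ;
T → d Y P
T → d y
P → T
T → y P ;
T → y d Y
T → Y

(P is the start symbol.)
A non-terminal is nullable if it can derive ε (the empty string): either it has an ε-production, or it has a production whose right-hand side consists entirely of nullable non-terminals.

There are no ε-productions, so no non-terminal can derive ε.
No non-terminals are nullable.

Answer: None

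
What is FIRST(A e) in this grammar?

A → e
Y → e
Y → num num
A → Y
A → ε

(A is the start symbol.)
FIRST sets of the non-terminals involved (from the grammar, by fixed-point iteration):
  FIRST(A) = { 'e', 'num', ε }

To compute FIRST(A e), process the symbols left to right:
Symbol A is a non-terminal. Add FIRST(A) \ {ε} = { 'e', 'num' }
A is nullable (ε ∈ FIRST(A)), continue to the next symbol.
Symbol e is a terminal. Add 'e' and stop.
FIRST(A e) = { 'e', 'num' }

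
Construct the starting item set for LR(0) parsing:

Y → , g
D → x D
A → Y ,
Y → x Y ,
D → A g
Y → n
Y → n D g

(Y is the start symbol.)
First, augment the grammar with Y' → Y
I₀ = CLOSURE({ [Y' → . Y] }):
  [Y' → . Y] has the dot before Y: add [Y → . , g], [Y → . x Y ,], [Y → . n], [Y → . n D g]
No further items can be added.

I₀ = { [Y → . , g], [Y → . n D g], [Y → . n], [Y → . x Y ,], [Y' → . Y] }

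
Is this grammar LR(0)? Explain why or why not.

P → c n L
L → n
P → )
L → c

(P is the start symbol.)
Yes, the grammar is LR(0)

A grammar is LR(0) if no state in the canonical LR(0) collection has:
  - both a shift item (dot before a terminal) and a complete item (shift-reduce conflict), or
  - two or more complete items (reduce-reduce conflict; the accept item [P' → P .] counts as a complete item here).

Augment with P' → P and build the canonical LR(0) collection (I0 = CLOSURE({[P' → . P]}), then GOTO on every symbol after a dot until no new states appear). It has 8 states:
  I0: { [P → . )], [P → . c n L], [P' → . P] }  — shift
  I1: { [P → ) .] }  — reduce
  I2: { [P' → P .] }  — accept
  I3: { [P → c . n L] }  — shift
  I4: { [L → . c], [L → . n], [P → c n . L] }  — shift
  I5: { [P → c n L .] }  — reduce
  I6: { [L → c .] }  — reduce
  I7: { [L → n .] }  — reduce

Every state is either a pure shift/goto state or contains exactly one complete item and nothing to shift — no conflicts. The grammar is LR(0).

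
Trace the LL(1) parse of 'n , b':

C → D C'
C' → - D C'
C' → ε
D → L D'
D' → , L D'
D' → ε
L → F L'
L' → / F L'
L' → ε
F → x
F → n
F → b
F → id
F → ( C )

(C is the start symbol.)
LL(1) parsing maintains a stack (initially the start symbol over $) and the input. At each step: if the stack top is a terminal, match it against the current input token; if it is a non-terminal N, replace it with the RHS of M[N, lookahead] (the unique production whose predict set contains the lookahead).

Stack is shown with the top on the left.

Stack         Input    Action
-----------------------------
C $           n , b $  output C → D C'
D C' $        n , b $  output D → L D'
L D' C' $     n , b $  output L → F L'
F L' D' C' $  n , b $  output F → n
n L' D' C' $  n , b $  match 'n'
L' D' C' $    , b $    output L' → ε
D' C' $       , b $    output D' → , L D'
, L D' C' $   , b $    match ','
L D' C' $     b $      output L → F L'
F L' D' C' $  b $      output F → b
b L' D' C' $  b $      match 'b'
L' D' C' $    $        output L' → ε
D' C' $       $        output D' → ε
C' $          $        output C' → ε
$             $        accept

The string is accepted.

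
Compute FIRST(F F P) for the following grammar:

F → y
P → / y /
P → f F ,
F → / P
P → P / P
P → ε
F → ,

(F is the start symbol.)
FIRST sets of the non-terminals involved (from the grammar, by fixed-point iteration):
  FIRST(F) = { ',', '/', 'y' }

To compute FIRST(F F P), process the symbols left to right:
Symbol F is a non-terminal. Add FIRST(F) \ {ε} = { ',', '/', 'y' }
F is not nullable (ε ∉ FIRST(F)), so stop here.
FIRST(F F P) = { ',', '/', 'y' }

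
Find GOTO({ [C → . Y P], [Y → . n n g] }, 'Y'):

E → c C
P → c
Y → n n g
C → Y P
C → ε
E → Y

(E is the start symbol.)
GOTO(I, 'Y') = CLOSURE({ [A → αX.β] : [A → α.Xβ] ∈ I, X = 'Y' })

Items with dot before 'Y', with the dot advanced:
  [C → . Y P] → [C → Y . P]
Closure of the advanced items:
  [C → Y . P] has the dot before P: add [P → . c]

GOTO = { [C → Y . P], [P → . c] }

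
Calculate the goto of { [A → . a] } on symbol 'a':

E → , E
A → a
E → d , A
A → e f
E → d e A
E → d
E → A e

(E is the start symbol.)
GOTO(I, 'a') = CLOSURE({ [A → αX.β] : [A → α.Xβ] ∈ I, X = 'a' })

Items with dot before 'a', with the dot advanced:
  [A → . a] → [A → a .]
Closure adds nothing (no advanced item has the dot before a non-terminal).

GOTO = { [A → a .] }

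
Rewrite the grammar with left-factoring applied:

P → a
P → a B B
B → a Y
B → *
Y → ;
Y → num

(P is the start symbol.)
Left-factoring transforms A → αβ₁ | αβ₂ into A → αA' and A' → β₁ | β₂
(α is the longest common prefix among the alternatives). Repeat until
no nonterminal has two alternatives with a common prefix.

Round 1: P has alternatives sharing prefix 'a'. Introduce P': P → a P'
  Add: P' → ε
  Add: P' → B B

No remaining common prefixes — done.

Resulting grammar:
P → a P'
P' → ε
P' → B B
B → a Y
B → *
Y → ;
Y → num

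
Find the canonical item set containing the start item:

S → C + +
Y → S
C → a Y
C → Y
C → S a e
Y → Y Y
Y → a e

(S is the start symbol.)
{ [C → . S a e], [C → . Y], [C → . a Y], [S → . C + +], [S' → . S], [Y → . S], [Y → . Y Y], [Y → . a e] }

First, augment the grammar with S' → S
I₀ = CLOSURE({ [S' → . S] }):
  [S' → . S] has the dot before S: add [S → . C + +]
  [S → . C + +] has the dot before C: add [C → . a Y], [C → . Y], [C → . S a e]
  [C → . Y] has the dot before Y: add [Y → . S], [Y → . Y Y], [Y → . a e]
No further items can be added.

I₀ = { [C → . S a e], [C → . Y], [C → . a Y], [S → . C + +], [S' → . S], [Y → . S], [Y → . Y Y], [Y → . a e] }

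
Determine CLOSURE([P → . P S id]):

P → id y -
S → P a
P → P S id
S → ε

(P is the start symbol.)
To compute CLOSURE, for each item [A → α.Bβ] where B is a non-terminal, add [B → .γ] for all productions B → γ; repeat for the newly added items until nothing changes.

Start with: [P → . P S id]
  [P → . P S id] has the dot before P: add [P → . id y -]
No further items can be added.

CLOSURE = { [P → . P S id], [P → . id y -] }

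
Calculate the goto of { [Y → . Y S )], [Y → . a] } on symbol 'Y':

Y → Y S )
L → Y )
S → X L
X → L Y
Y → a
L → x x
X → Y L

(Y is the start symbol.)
{ [L → . Y )], [L → . x x], [S → . X L], [X → . L Y], [X → . Y L], [Y → . Y S )], [Y → . a], [Y → Y . S )] }

GOTO(I, 'Y') = CLOSURE({ [A → αX.β] : [A → α.Xβ] ∈ I, X = 'Y' })

Items with dot before 'Y', with the dot advanced:
  [Y → . Y S )] → [Y → Y . S )]
Closure of the advanced items:
  [Y → Y . S )] has the dot before S: add [S → . X L]
  [S → . X L] has the dot before X: add [X → . L Y], [X → . Y L]
  [X → . L Y] has the dot before L: add [L → . Y )], [L → . x x]
  [X → . Y L] has the dot before Y: add [Y → . Y S )], [Y → . a]

GOTO = { [L → . Y )], [L → . x x], [S → . X L], [X → . L Y], [X → . Y L], [Y → . Y S )], [Y → . a], [Y → Y . S )] }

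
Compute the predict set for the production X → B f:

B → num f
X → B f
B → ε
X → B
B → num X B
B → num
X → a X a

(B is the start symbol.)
{ 'f', 'num' }

PREDICT(X → B f) = (FIRST(RHS) \ {ε}) ∪ (FOLLOW(X) if ε ∈ FIRST(RHS), i.e. RHS ⇒* ε)
FIRST(B) = { 'num', ε }
FIRST(B f) = { 'f', 'num' }
ε ∉ FIRST(B f), so FOLLOW(X) is not added.
PREDICT(X → B f) = { 'f', 'num' }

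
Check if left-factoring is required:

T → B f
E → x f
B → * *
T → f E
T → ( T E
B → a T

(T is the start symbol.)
No, left-factoring is not needed

Left-factoring is needed when two productions for the same non-terminal
share a common prefix on the right-hand side.

Productions for T:
  T → B f
  T → f E
  T → ( T E
Productions for B:
  B → * *
  B → a T

No common prefixes found.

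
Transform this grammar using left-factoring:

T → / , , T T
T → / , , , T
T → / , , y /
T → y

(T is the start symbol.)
Left-factoring transforms A → αβ₁ | αβ₂ into A → αA' and A' → β₁ | β₂
(α is the longest common prefix among the alternatives). Repeat until
no nonterminal has two alternatives with a common prefix.

Round 1: T has alternatives sharing prefix '/ , ,'. Introduce T': T → / , , T'
  Add: T' → T T
  Add: T' → , T
  Add: T' → y /

No remaining common prefixes — done.

Resulting grammar:
T → / , , T'
T' → T T
T' → , T
T' → y /
T → y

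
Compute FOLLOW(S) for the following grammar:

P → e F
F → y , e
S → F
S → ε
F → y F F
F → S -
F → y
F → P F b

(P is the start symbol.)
{ '-' }

To compute FOLLOW(S), find every occurrence of S on a right-hand side N → α S β: add FIRST(β) \ {ε}, and if β is empty or nullable also add FOLLOW(N). Iterate to a fixed point.

In F → S -: S is followed by '-', add FIRST('-') \ {ε} = { '-' }

Taking the union: FOLLOW(S) = { '-' }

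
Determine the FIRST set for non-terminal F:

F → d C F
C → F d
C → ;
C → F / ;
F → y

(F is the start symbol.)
{ 'd', 'y' }

From F → d C F:
  - d is a terminal: add 'd' and stop
From F → y:
  - y is a terminal: add 'y' and stop

Collecting: FIRST(F) = { 'd', 'y' }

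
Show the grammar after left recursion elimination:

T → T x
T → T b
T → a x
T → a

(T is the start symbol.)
T → a x T'
T → a T'
T' → x T'
T' → b T'
T' → ε

T is directly left-recursive. The standard transformation for
  A → A α₁ | ... | A α_m | β₁ | ... | β_n
is
  A  → β₁ A' | ... | β_n A'
  A' → α₁ A' | ... | α_m A' | ε

T → a x becomes T → a x T'
T → a becomes T → a T'
T → T x becomes T' → x T'
T → T b becomes T' → b T'
Add T' → ε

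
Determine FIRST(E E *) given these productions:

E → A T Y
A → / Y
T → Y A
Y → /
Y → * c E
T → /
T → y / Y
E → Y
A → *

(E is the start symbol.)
{ '*', '/' }

FIRST sets of the non-terminals involved (from the grammar, by fixed-point iteration):
  FIRST(E) = { '*', '/' }

To compute FIRST(E E *), process the symbols left to right:
Symbol E is a non-terminal. Add FIRST(E) \ {ε} = { '*', '/' }
E is not nullable (ε ∉ FIRST(E)), so stop here.
FIRST(E E *) = { '*', '/' }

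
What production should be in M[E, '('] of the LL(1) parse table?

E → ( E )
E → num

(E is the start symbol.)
To find M[E, '('], we find productions for E where '(' is in the predict set (PREDICT(N → α) = (FIRST(α) \ {ε}) ∪ (FOLLOW(N) if α ⇒* ε)).

E → ( E ): PREDICT = { '(' }
  '(' is in predict set, so this production goes in M[E, '(']
E → num: PREDICT = { 'num' }

M[E, '('] = E → ( E )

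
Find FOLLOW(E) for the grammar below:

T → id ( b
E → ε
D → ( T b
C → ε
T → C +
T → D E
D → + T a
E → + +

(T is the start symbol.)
In T → D E: E is at the end, add FOLLOW(T)

The FOLLOW sets referred to above (computed the same way, to a fixed point):
  FOLLOW(T) = { $, 'a', 'b' }

Taking the union: FOLLOW(E) = { $, 'a', 'b' }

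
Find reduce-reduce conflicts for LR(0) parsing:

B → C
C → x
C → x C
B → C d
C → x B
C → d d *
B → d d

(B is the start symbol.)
Yes — I6: [B → C .] vs [C → x C .]

Augment with B' → B and build the canonical LR(0) collection (I0 = CLOSURE({[B' → . B]}), then GOTO on every symbol after a dot until no new states appear). It has 10 states:
  I0: { [B → . C d], [B → . C], [B → . d d], [B' → . B], [C → . d d *], [C → . x B], [C → . x C], [C → . x] }  — shift
  I1: { [B' → B .] }  — accept
  I2: { [B → C . d], [B → C .] }  — shift, reduce
  I3: { [B → d . d], [C → d . d *] }  — shift
  I4: { [B → . C d], [B → . C], [B → . d d], [C → . d d *], [C → . x B], [C → . x C], [C → . x], [C → x . B], [C → x . C], [C → x .] }  — shift, reduce
  I5: { [C → x B .] }  — reduce
  I6: { [B → C . d], [B → C .], [C → x C .] }  — shift, 2 reduces
  I7: { [B → C d .] }  — reduce
  I8: { [B → d d .], [C → d d . *] }  — shift, reduce
  I9: { [C → d d * .] }  — reduce

I6 contains complete items [B → C .], [C → x C .] — reduce-reduce conflict.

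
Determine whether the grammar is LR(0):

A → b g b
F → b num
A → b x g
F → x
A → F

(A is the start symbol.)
Augment with A' → A and build the canonical LR(0) collection (I0 = CLOSURE({[A' → . A]}), then GOTO on every symbol after a dot until no new states appear). It has 10 states:
  I0: { [A → . F], [A → . b g b], [A → . b x g], [A' → . A], [F → . b num], [F → . x] }  — shift
  I1: { [A' → A .] }  — accept
  I2: { [A → F .] }  — reduce
  I3: { [A → b . g b], [A → b . x g], [F → b . num] }  — shift
  I4: { [F → x .] }  — reduce
  I5: { [A → b g . b] }  — shift
  I6: { [F → b num .] }  — reduce
  I7: { [A → b x . g] }  — shift
  I8: { [A → b x g .] }  — reduce
  I9: { [A → b g b .] }  — reduce

Every state is either a pure shift/goto state or contains exactly one complete item and nothing to shift — no conflicts. The grammar is LR(0).

Answer: Yes, the grammar is LR(0)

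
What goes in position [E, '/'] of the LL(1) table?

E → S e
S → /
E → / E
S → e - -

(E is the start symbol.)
To find M[E, '/'], we find productions for E where '/' is in the predict set (PREDICT(N → α) = (FIRST(α) \ {ε}) ∪ (FOLLOW(N) if α ⇒* ε)).

Relevant sets:
  FIRST(S) = { '/', 'e' }

E → S e: PREDICT = { '/', 'e' }
  '/' is in predict set, so this production goes in M[E, '/']
E → / E: PREDICT = { '/' }
  '/' is in predict set, so this production goes in M[E, '/']

M[E, '/'] = E → S e, E → / E  (a multiply-defined cell — the grammar is not LL(1))

Answer: E → S e, E → / E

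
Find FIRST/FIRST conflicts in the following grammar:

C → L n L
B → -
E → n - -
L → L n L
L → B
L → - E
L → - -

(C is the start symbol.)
A FIRST/FIRST conflict occurs when two productions N → α and N → β for the same non-terminal have FIRST(α) ∩ FIRST(β) ≠ ∅ (with ε ∈ FIRST of a nullable right-hand side, so two nullable alternatives also conflict).

FIRST sets of the non-terminals at (or reachable through a nullable prefix from) the front of some alternative:
  FIRST(L) = { '-' }
  FIRST(B) = { '-' }

Productions for L:
  L → L n L: FIRST = { '-' }
  L → B: FIRST = { '-' }
  L → - E: FIRST = { '-' }
  L → - -: FIRST = { '-' }
C, B, E have only one production, so no FIRST/FIRST conflict is possible there.

Conflict for L: L → L n L and L → B
  Overlap: { '-' }
Conflict for L: L → L n L and L → - E
  Overlap: { '-' }
Conflict for L: L → L n L and L → - -
  Overlap: { '-' }
Conflict for L: L → B and L → - E
  Overlap: { '-' }
Conflict for L: L → B and L → - -
  Overlap: { '-' }
Conflict for L: L → - E and L → - -
  Overlap: { '-' }

Answer: Yes. L → L n L / L → B on { '-' }; L → L n L / L → '-' E on { '-' }; L → L n L / L → '-' '-' on { '-' }; L → B / L → '-' E on { '-' }; L → B / L → '-' '-' on { '-' }; L → '-' E / L → '-' '-' on { '-' }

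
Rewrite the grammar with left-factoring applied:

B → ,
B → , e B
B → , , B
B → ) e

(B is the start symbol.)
B → , B'
B' → ε
B' → e B
B' → , B
B → ) e

Left-factoring transforms A → αβ₁ | αβ₂ into A → αA' and A' → β₁ | β₂
(α is the longest common prefix among the alternatives). Repeat until
no nonterminal has two alternatives with a common prefix.

Round 1: B has alternatives sharing prefix ','. Introduce B': B → , B'
  Add: B' → ε
  Add: B' → e B
  Add: B' → , B

No remaining common prefixes — done.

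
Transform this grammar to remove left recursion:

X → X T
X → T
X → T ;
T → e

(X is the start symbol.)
X → T X'
X → T ; X'
X' → T X'
X' → ε
T → e

X is directly left-recursive. The standard transformation for
  A → A α₁ | ... | A α_m | β₁ | ... | β_n
is
  A  → β₁ A' | ... | β_n A'
  A' → α₁ A' | ... | α_m A' | ε

X → T becomes X → T X'
X → T ; becomes X → T ; X'
X → X T becomes X' → T X'
Add X' → ε

Productions for other non-terminals are unchanged:
  T → e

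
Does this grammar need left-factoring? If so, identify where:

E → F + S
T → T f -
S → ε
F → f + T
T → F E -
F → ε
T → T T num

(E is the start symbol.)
Yes, T has productions with common prefix 'T'

Left-factoring is needed when two productions for the same non-terminal
share a common prefix on the right-hand side.

Productions for T:
  T → T f -
  T → F E -
  T → T T num
Productions for F:
  F → f + T
  F → ε

Found common prefix 'T' in productions for T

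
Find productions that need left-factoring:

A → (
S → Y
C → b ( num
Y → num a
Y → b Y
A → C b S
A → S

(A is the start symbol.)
Left-factoring is needed when two productions for the same non-terminal
share a common prefix on the right-hand side.

Productions for A:
  A → (
  A → C b S
  A → S
Productions for Y:
  Y → num a
  Y → b Y

No common prefixes found.

Answer: No, left-factoring is not needed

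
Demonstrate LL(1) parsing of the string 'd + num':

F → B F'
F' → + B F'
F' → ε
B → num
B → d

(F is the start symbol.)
Stack is shown with the top on the left.

Stack     Input      Action
---------------------------
F $       d + num $  output F → B F'
B F' $    d + num $  output B → d
d F' $    d + num $  match 'd'
F' $      + num $    output F' → + B F'
+ B F' $  + num $    match '+'
B F' $    num $      output B → num
num F' $  num $      match 'num'
F' $      $          output F' → ε
$         $          accept

The string is accepted.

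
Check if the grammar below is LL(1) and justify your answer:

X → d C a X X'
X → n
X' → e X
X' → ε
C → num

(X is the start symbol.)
No. Predict set conflict for X': { 'e' }

A grammar is LL(1) if for each non-terminal N with multiple productions, the predict sets of those productions are pairwise disjoint, where PREDICT(N → α) = (FIRST(α) \ {ε}) ∪ (FOLLOW(N) if α ⇒* ε).

Relevant sets:
  FOLLOW(X') = { $, 'e' }

For X:
  PREDICT(X → d C a X X') = { 'd' }
  PREDICT(X → n) = { 'n' }
For X':
  PREDICT(X' → e X) = { 'e' }
  PREDICT(X' → ε) = { $, 'e' }
C has a single production, so nothing to check there.

Conflict found: Predict set conflict for X': { 'e' }
The grammar is NOT LL(1).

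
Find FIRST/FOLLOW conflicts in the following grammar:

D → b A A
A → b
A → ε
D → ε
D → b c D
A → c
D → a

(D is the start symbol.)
Yes. A → b with FOLLOW(A) on { 'b' }; A → c with FOLLOW(A) on { 'c' }

Nullable non-terminals: A, D.

A: nullable alternative(s) A → ε; FOLLOW(A) = { $, 'b', 'c' }
  A → b: FIRST \ {ε} = { 'b' } — overlaps FOLLOW(A) on { 'b' }: CONFLICT
  A → ε: FIRST \ {ε} = { } — this is the only nullable alternative, skip
  A → c: FIRST \ {ε} = { 'c' } — overlaps FOLLOW(A) on { 'c' }: CONFLICT

D: nullable alternative(s) D → ε; FOLLOW(D) = { $ }
  D → b A A: FIRST \ {ε} = { 'b' } — disjoint from FOLLOW(D)
  D → ε: FIRST \ {ε} = { } — this is the only nullable alternative, skip
  D → b c D: FIRST \ {ε} = { 'b' } — disjoint from FOLLOW(D)
  D → a: FIRST \ {ε} = { 'a' } — disjoint from FOLLOW(D)

So the grammar has 2 FIRST/FOLLOW conflicts (marked CONFLICT above).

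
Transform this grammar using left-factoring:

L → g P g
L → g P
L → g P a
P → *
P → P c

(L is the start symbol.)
Left-factoring transforms A → αβ₁ | αβ₂ into A → αA' and A' → β₁ | β₂
(α is the longest common prefix among the alternatives). Repeat until
no nonterminal has two alternatives with a common prefix.

Round 1: L has alternatives sharing prefix 'g P'. Introduce L': L → g P L'
  Add: L' → g
  Add: L' → ε
  Add: L' → a

No remaining common prefixes — done.

Resulting grammar:
L → g P L'
L' → g
L' → ε
L' → a
P → *
P → P c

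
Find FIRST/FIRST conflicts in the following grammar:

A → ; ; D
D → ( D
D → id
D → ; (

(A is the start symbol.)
Productions for D:
  D → ( D: FIRST = { '(' }
  D → id: FIRST = { 'id' }
  D → ; (: FIRST = { ';' }
A has only one production, so no FIRST/FIRST conflict is possible there.

All alternatives of each non-terminal have pairwise disjoint FIRST sets.

Answer: No FIRST/FIRST conflicts.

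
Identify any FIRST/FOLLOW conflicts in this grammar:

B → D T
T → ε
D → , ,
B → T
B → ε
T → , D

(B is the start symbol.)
No FIRST/FOLLOW conflicts.

A FIRST/FOLLOW conflict occurs when a non-terminal N has a nullable alternative N → β (β ⇒* ε) and another alternative N → α with FIRST(α) ∩ FOLLOW(N) ≠ ∅: on such a lookahead the parser cannot decide between expanding α and letting N vanish via β.

Nullable non-terminals: B, T.
FIRST sets used below: FIRST(D) = { ',' }, FIRST(T) = { ',', ε }

B: nullable alternative(s) B → T, B → ε; FOLLOW(B) = { $ }
  B → D T: FIRST \ {ε} = { ',' } — disjoint from FOLLOW(B)
  B → T: FIRST \ {ε} = { ',' } — disjoint from FOLLOW(B)
  B → ε: FIRST \ {ε} = { } — disjoint from FOLLOW(B)

T: nullable alternative(s) T → ε; FOLLOW(T) = { $ }
  T → ε: FIRST \ {ε} = { } — this is the only nullable alternative, skip
  T → , D: FIRST \ {ε} = { ',' } — disjoint from FOLLOW(T)

D has no nullable alternative, so no FIRST/FOLLOW check is needed there.

No FIRST/FOLLOW conflicts found.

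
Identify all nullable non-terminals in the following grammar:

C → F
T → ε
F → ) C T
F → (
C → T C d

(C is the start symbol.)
A non-terminal is nullable if it can derive ε (the empty string): either it has an ε-production, or it has a production whose right-hand side consists entirely of nullable non-terminals.

ε-productions: T → ε
So T is immediately nullable.
No further non-terminal can be added: every production for the remaining non-terminals contains a terminal or a non-nullable non-terminal.
Nullable = { 'T' }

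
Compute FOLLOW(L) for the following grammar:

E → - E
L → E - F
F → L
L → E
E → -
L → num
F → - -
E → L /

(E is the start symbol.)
{ '/' }

To compute FOLLOW(L), find every occurrence of L on a right-hand side N → α L β: add FIRST(β) \ {ε}, and if β is empty or nullable also add FOLLOW(N). Iterate to a fixed point.

In F → L: L is at the end, add FOLLOW(F)
In E → L /: L is followed by '/', add FIRST('/') \ {ε} = { '/' }

The FOLLOW sets referred to above (computed the same way, to a fixed point):
  FOLLOW(F) = { '/' }

Taking the union: FOLLOW(L) = { '/' }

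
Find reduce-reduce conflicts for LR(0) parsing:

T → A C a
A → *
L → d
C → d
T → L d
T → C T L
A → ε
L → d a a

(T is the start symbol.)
A reduce-reduce conflict occurs when an LR(0) state has two complete items [A → α .] and [B → β .] — both call for a reduction, and with no lookahead the parser cannot choose between them.

Augment with T' → T and build the canonical LR(0) collection (I0 = CLOSURE({[T' → . T]}), then GOTO on every symbol after a dot until no new states appear). It has 16 states:
  I0: { [A → . *], [A → .], [C → . d], [L → . d a a], [L → . d], [T → . A C a], [T → . C T L], [T → . L d], [T' → . T] }  — shift, reduce
  I1: { [A → * .] }  — reduce
  I2: { [C → . d], [T → A . C a] }  — shift
  I3: { [A → . *], [A → .], [C → . d], [L → . d a a], [L → . d], [T → . A C a], [T → . C T L], [T → . L d], [T → C . T L] }  — shift, reduce
  I4: { [T → L . d] }  — shift
  I5: { [T' → T .] }  — accept
  I6: { [C → d .], [L → d . a a], [L → d .] }  — shift, 2 reduces
  I7: { [L → d a . a] }  — shift
  I8: { [L → d a a .] }  — reduce
  I9: { [T → L d .] }  — reduce
  I10: { [L → . d a a], [L → . d], [T → C T . L] }  — shift
  I11: { [T → C T L .] }  — reduce
  I12: { [L → d . a a], [L → d .] }  — shift, reduce
  I13: { [T → A C . a] }  — shift
  I14: { [C → d .] }  — reduce
  I15: { [T → A C a .] }  — reduce

I6 contains complete items [C → d .], [L → d .] — reduce-reduce conflict.

Answer: Yes — I6: [C → d .] vs [L → d .]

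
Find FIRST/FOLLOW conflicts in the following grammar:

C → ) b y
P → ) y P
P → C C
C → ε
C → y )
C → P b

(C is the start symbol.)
A FIRST/FOLLOW conflict occurs when a non-terminal N has a nullable alternative N → β (β ⇒* ε) and another alternative N → α with FIRST(α) ∩ FOLLOW(N) ≠ ∅: on such a lookahead the parser cannot decide between expanding α and letting N vanish via β.

Nullable non-terminals: C, P.
FIRST sets used below: FIRST(P) = { ')', 'b', 'y', ε }, FIRST(C) = { ')', 'b', 'y', ε }

C: nullable alternative(s) C → ε; FOLLOW(C) = { $, ')', 'b', 'y' }
  C → ) b y: FIRST \ {ε} = { ')' } — overlaps FOLLOW(C) on { ')' }: CONFLICT
  C → ε: FIRST \ {ε} = { } — this is the only nullable alternative, skip
  C → y ): FIRST \ {ε} = { 'y' } — overlaps FOLLOW(C) on { 'y' }: CONFLICT
  C → P b: FIRST \ {ε} = { ')', 'b', 'y' } — overlaps FOLLOW(C) on { ')', 'b', 'y' }: CONFLICT

P: nullable alternative(s) P → C C; FOLLOW(P) = { 'b' }
  P → ) y P: FIRST \ {ε} = { ')' } — disjoint from FOLLOW(P)
  P → C C: FIRST \ {ε} = { ')', 'b', 'y' } — this is the only nullable alternative, skip

So the grammar has 3 FIRST/FOLLOW conflicts (marked CONFLICT above).

Answer: Yes. C → ')' b y with FOLLOW(C) on { ')' }; C → y ')' with FOLLOW(C) on { 'y' }; C → P b with FOLLOW(C) on { ')', 'b', 'y' }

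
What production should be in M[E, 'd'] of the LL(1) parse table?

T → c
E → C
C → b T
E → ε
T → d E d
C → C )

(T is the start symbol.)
To find M[E, 'd'], we find productions for E where 'd' is in the predict set (PREDICT(N → α) = (FIRST(α) \ {ε}) ∪ (FOLLOW(N) if α ⇒* ε)).

Relevant sets:
  FIRST(C) = { 'b' }
  FOLLOW(E) = { 'd' }

E → C: PREDICT = { 'b' }
E → ε: PREDICT = { 'd' }
  'd' is in predict set, so this production goes in M[E, 'd']

M[E, 'd'] = E → ε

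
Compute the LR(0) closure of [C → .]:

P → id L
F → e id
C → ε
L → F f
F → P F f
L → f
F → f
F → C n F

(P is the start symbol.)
To compute CLOSURE, for each item [A → α.Bβ] where B is a non-terminal, add [B → .γ] for all productions B → γ; repeat for the newly added items until nothing changes.

Start with: [C → .]
The dot is at the end, so nothing is added.

CLOSURE = { [C → .] }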